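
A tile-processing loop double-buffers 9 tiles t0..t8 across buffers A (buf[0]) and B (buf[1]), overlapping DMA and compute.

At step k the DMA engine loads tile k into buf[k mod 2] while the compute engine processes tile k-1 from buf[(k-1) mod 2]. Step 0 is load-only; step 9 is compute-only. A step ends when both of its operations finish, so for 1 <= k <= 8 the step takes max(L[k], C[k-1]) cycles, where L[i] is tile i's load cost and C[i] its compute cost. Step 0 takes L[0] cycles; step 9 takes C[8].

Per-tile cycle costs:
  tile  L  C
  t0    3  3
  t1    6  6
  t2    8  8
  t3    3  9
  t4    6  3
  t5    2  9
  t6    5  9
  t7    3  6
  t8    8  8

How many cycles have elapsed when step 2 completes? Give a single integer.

  0. 3=3c; end=3; A:t0 B:-
  1. max(6,3)=6c; end=9; A:t0 B:t1
  2. max(8,6)=8c; end=17; A:t2 B:t1
  3. max(3,8)=8c; end=25; A:t2 B:t3
  4. max(6,9)=9c; end=34; A:t4 B:t3
  5. max(2,3)=3c; end=37; A:t4 B:t5
  6. max(5,9)=9c; end=46; A:t6 B:t5
  7. max(3,9)=9c; end=55; A:t6 B:t7
  8. max(8,6)=8c; end=63; A:t8 B:t7
  9. 8=8c; end=71; A:t8 B:t7

end_cycle[2] = 17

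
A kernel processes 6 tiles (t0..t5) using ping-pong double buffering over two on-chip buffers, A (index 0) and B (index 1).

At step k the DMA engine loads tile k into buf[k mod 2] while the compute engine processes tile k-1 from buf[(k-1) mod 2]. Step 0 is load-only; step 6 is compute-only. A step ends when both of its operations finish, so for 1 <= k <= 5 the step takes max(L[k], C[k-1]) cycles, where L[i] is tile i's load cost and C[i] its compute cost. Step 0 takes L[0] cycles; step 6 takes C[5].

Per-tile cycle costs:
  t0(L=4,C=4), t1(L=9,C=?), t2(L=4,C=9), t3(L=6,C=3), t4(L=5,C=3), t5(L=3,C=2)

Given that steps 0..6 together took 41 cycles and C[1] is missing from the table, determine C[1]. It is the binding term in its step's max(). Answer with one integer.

C[1] = 9

step 0: dur = L[0]=4 = 4
step 1: dur = max(L[1]=9, C[0]=4) = 9
step 2: dur = max(L[2]=4, C[1]=?) = C[1]  (unknown; binding)
step 3: dur = max(L[3]=6, C[2]=9) = 9
step 4: dur = max(L[4]=5, C[3]=3) = 5
step 5: dur = max(L[5]=3, C[4]=3) = 3
step 6: dur = C[5]=2 = 2
sum of known step durations = 32
dur[2] = total - known = 41 - 32 = 9
C[1] is the binding max in step 2, so C[1] = dur[2] = 9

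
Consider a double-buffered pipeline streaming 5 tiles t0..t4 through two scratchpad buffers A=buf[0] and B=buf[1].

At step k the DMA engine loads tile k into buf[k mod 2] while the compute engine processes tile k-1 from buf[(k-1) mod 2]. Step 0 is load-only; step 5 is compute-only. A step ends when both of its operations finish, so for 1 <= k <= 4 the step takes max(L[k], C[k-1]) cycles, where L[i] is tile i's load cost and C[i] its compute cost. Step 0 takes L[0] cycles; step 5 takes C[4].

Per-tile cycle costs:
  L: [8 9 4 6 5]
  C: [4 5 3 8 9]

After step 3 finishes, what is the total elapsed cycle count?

step 0: L[0]=8 → dur=8, Σ=8 | A=load:t0 B=idle [load-only]
step 1: L[1]=9 C[0]=4 → dur=9, Σ=17 | A=compute:t0 B=load:t1 [load-bound]
step 2: L[2]=4 C[1]=5 → dur=5, Σ=22 | A=load:t2 B=compute:t1 [compute-bound]
step 3: L[3]=6 C[2]=3 → dur=6, Σ=28 | A=compute:t2 B=load:t3 [load-bound]
step 4: L[4]=5 C[3]=8 → dur=8, Σ=36 | A=load:t4 B=compute:t3 [compute-bound]
step 5: C[4]=9 → dur=9, Σ=45 | A=compute:t4 B=idle [compute-only]

end_cycle[3] = 28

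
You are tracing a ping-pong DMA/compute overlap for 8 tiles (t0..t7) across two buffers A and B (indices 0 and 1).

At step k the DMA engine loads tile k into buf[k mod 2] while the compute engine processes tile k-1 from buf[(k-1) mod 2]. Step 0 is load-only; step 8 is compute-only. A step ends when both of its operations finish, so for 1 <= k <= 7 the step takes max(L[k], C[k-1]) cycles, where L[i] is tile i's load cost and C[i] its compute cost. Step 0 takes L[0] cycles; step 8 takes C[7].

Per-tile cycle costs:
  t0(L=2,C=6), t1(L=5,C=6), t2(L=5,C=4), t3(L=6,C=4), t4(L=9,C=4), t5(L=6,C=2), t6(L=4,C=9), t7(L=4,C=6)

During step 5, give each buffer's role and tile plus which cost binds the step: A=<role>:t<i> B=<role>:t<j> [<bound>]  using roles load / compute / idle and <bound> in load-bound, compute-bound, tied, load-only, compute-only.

step 0: L[0]=2 → dur=2, Σ=2 | A=load:t0 B=idle [load-only]
step 1: L[1]=5 C[0]=6 → dur=6, Σ=8 | A=compute:t0 B=load:t1 [compute-bound]
step 2: L[2]=5 C[1]=6 → dur=6, Σ=14 | A=load:t2 B=compute:t1 [compute-bound]
step 3: L[3]=6 C[2]=4 → dur=6, Σ=20 | A=compute:t2 B=load:t3 [load-bound]
step 4: L[4]=9 C[3]=4 → dur=9, Σ=29 | A=load:t4 B=compute:t3 [load-bound]
step 5: L[5]=6 C[4]=4 → dur=6, Σ=35 | A=compute:t4 B=load:t5 [load-bound]
step 6: L[6]=4 C[5]=2 → dur=4, Σ=39 | A=load:t6 B=compute:t5 [load-bound]
step 7: L[7]=4 C[6]=9 → dur=9, Σ=48 | A=compute:t6 B=load:t7 [compute-bound]
step 8: C[7]=6 → dur=6, Σ=54 | A=idle B=compute:t7 [compute-only]

step 5: A=compute:t4 B=load:t5 [load-bound]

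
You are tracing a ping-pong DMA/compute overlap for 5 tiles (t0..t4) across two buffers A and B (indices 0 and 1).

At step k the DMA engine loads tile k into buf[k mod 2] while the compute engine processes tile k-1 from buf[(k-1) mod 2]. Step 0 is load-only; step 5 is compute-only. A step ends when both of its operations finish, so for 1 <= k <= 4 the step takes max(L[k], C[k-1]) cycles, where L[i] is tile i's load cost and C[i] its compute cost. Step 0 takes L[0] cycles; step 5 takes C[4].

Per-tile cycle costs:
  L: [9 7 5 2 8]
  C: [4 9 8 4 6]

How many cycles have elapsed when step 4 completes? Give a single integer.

[0] DMA t0→A (9c) ∥ CU idle ⇒ 9c, clock 9
[1] DMA t1→B (7c) ∥ CU A:t0 (4c) ⇒ 7c, clock 16
[2] DMA t2→A (5c) ∥ CU B:t1 (9c) ⇒ 9c, clock 25
[3] DMA t3→B (2c) ∥ CU A:t2 (8c) ⇒ 8c, clock 33
[4] DMA t4→A (8c) ∥ CU B:t3 (4c) ⇒ 8c, clock 41
[5] DMA idle ∥ CU A:t4 (6c) ⇒ 6c, clock 47

end_cycle[4] = 41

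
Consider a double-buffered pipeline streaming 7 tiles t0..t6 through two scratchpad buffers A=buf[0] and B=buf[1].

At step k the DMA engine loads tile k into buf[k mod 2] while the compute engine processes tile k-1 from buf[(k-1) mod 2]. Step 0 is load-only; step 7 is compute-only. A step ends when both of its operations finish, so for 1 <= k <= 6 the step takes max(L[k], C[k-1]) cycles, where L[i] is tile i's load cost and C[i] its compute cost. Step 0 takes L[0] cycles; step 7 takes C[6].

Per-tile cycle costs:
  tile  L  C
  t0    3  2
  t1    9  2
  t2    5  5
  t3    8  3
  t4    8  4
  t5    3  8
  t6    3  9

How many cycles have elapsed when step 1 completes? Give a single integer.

  0. 3=3c; end=3; A:t0 B:-
  1. max(9,2)=9c; end=12; A:t0 B:t1
  2. max(5,2)=5c; end=17; A:t2 B:t1
  3. max(8,5)=8c; end=25; A:t2 B:t3
  4. max(8,3)=8c; end=33; A:t4 B:t3
  5. max(3,4)=4c; end=37; A:t4 B:t5
  6. max(3,8)=8c; end=45; A:t6 B:t5
  7. 9=9c; end=54; A:t6 B:t5

end_cycle[1] = 12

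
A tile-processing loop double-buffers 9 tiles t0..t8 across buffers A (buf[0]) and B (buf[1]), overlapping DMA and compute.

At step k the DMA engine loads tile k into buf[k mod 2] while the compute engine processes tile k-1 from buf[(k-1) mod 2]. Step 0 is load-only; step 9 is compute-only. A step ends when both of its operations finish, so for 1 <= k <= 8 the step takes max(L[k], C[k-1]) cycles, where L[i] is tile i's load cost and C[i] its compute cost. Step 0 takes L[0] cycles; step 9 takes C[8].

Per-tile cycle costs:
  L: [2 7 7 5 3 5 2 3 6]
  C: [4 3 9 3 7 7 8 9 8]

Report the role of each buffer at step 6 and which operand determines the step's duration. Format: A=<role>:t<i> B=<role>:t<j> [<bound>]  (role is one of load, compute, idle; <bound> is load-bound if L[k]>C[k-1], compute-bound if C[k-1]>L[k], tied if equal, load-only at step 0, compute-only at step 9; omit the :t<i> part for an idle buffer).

[0] DMA t0→A (2c) ∥ CU idle ⇒ 2c, clock 2
[1] DMA t1→B (7c) ∥ CU A:t0 (4c) ⇒ 7c, clock 9
[2] DMA t2→A (7c) ∥ CU B:t1 (3c) ⇒ 7c, clock 16
[3] DMA t3→B (5c) ∥ CU A:t2 (9c) ⇒ 9c, clock 25
[4] DMA t4→A (3c) ∥ CU B:t3 (3c) ⇒ 3c, clock 28
[5] DMA t5→B (5c) ∥ CU A:t4 (7c) ⇒ 7c, clock 35
[6] DMA t6→A (2c) ∥ CU B:t5 (7c) ⇒ 7c, clock 42
[7] DMA t7→B (3c) ∥ CU A:t6 (8c) ⇒ 8c, clock 50
[8] DMA t8→A (6c) ∥ CU B:t7 (9c) ⇒ 9c, clock 59
[9] DMA idle ∥ CU A:t8 (8c) ⇒ 8c, clock 67

step 6: A=load:t6 B=compute:t5 [compute-bound]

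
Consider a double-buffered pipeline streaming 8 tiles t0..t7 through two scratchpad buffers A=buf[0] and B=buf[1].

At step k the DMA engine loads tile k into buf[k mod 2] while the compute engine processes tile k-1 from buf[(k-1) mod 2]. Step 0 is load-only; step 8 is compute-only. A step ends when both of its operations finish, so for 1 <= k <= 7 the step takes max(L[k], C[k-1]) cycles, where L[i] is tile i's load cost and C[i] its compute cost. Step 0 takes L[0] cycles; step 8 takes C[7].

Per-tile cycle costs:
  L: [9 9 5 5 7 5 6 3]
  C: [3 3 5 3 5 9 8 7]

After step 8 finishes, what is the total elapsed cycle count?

end_cycle[8] = 64

  0. 9=9c; end=9; A:t0 B:-
  1. max(9,3)=9c; end=18; A:t0 B:t1
  2. max(5,3)=5c; end=23; A:t2 B:t1
  3. max(5,5)=5c; end=28; A:t2 B:t3
  4. max(7,3)=7c; end=35; A:t4 B:t3
  5. max(5,5)=5c; end=40; A:t4 B:t5
  6. max(6,9)=9c; end=49; A:t6 B:t5
  7. max(3,8)=8c; end=57; A:t6 B:t7
  8. 7=7c; end=64; A:t6 B:t7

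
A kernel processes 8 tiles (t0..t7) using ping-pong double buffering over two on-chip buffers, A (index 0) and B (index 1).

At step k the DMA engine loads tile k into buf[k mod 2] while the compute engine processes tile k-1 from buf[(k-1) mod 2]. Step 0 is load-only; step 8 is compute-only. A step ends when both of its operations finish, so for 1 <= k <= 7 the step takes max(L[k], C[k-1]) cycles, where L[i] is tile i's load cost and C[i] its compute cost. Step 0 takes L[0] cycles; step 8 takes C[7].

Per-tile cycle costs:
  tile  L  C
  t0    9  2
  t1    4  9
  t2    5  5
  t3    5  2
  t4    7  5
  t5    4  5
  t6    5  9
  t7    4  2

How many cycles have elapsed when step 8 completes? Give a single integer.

k=0 load=t0/9c comp=- wait=9 total=9
k=1 load=t1/4c comp=t0/2c wait=4 total=13
k=2 load=t2/5c comp=t1/9c wait=9 total=22
k=3 load=t3/5c comp=t2/5c wait=5 total=27
k=4 load=t4/7c comp=t3/2c wait=7 total=34
k=5 load=t5/4c comp=t4/5c wait=5 total=39
k=6 load=t6/5c comp=t5/5c wait=5 total=44
k=7 load=t7/4c comp=t6/9c wait=9 total=53
k=8 load=- comp=t7/2c wait=2 total=55

end_cycle[8] = 55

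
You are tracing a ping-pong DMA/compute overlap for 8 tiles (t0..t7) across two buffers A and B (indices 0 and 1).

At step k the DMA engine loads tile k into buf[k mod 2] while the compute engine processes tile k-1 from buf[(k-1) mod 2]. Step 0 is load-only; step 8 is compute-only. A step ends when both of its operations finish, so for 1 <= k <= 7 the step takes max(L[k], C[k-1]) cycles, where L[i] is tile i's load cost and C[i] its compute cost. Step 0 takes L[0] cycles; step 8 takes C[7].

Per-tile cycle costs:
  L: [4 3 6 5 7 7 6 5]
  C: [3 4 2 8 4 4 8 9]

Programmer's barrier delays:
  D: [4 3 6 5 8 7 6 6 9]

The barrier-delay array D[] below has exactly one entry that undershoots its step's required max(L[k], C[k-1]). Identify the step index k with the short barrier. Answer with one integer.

hazard at step 7

k=0 barrier L[0]=4→4c, D[0]=4 ok
k=1 barrier max(L[1]=3,C[0]=3)→3c, D[1]=3 ok
k=2 barrier max(L[2]=6,C[1]=4)→6c, D[2]=6 ok
k=3 barrier max(L[3]=5,C[2]=2)→5c, D[3]=5 ok
k=4 barrier max(L[4]=7,C[3]=8)→8c, D[4]=8 ok
k=5 barrier max(L[5]=7,C[4]=4)→7c, D[5]=7 ok
k=6 barrier max(L[6]=6,C[5]=4)→6c, D[6]=6 ok
k=7 barrier max(L[7]=5,C[6]=8)→8c, D[7]=6 SHORT
k=8 barrier C[7]=9→9c, D[8]=9 ok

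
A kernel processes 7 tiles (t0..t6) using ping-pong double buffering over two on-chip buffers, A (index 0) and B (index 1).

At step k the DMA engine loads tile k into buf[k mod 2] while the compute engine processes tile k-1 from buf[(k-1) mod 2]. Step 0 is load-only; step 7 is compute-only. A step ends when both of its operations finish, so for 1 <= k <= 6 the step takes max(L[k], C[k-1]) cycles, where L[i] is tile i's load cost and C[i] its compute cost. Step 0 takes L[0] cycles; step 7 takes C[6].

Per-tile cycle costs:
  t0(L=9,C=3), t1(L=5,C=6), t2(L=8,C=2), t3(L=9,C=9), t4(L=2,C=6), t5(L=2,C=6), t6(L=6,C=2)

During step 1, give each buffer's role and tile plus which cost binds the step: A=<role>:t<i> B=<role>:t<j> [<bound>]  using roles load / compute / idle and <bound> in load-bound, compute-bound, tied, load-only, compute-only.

step 1: A=compute:t0 B=load:t1 [load-bound]

  0. 9=9c; end=9; A:t0 B:-
  1. max(5,3)=5c; end=14; A:t0 B:t1
  2. max(8,6)=8c; end=22; A:t2 B:t1
  3. max(9,2)=9c; end=31; A:t2 B:t3
  4. max(2,9)=9c; end=40; A:t4 B:t3
  5. max(2,6)=6c; end=46; A:t4 B:t5
  6. max(6,6)=6c; end=52; A:t6 B:t5
  7. 2=2c; end=54; A:t6 B:t5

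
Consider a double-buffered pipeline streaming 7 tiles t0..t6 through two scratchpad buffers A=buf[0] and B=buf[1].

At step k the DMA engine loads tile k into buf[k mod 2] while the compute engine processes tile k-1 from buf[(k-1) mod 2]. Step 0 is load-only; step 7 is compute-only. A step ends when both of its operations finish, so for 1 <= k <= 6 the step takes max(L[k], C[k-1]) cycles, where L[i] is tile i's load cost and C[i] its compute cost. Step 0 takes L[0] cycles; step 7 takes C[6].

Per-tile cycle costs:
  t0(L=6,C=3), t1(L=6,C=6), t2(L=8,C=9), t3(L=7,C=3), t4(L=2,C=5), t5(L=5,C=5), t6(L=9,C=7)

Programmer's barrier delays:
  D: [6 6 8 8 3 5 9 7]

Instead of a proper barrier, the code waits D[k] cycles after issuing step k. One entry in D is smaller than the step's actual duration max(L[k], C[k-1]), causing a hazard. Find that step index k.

hazard at step 3

[0] required=L[0]=6=6 vs D=6 ok
[1] required=max(L[1]=6,C[0]=3)=6 vs D=6 ok
[2] required=max(L[2]=8,C[1]=6)=8 vs D=8 ok
[3] required=max(L[3]=7,C[2]=9)=9 vs D=8 SHORT
[4] required=max(L[4]=2,C[3]=3)=3 vs D=3 ok
[5] required=max(L[5]=5,C[4]=5)=5 vs D=5 ok
[6] required=max(L[6]=9,C[5]=5)=9 vs D=9 ok
[7] required=C[6]=7=7 vs D=7 ok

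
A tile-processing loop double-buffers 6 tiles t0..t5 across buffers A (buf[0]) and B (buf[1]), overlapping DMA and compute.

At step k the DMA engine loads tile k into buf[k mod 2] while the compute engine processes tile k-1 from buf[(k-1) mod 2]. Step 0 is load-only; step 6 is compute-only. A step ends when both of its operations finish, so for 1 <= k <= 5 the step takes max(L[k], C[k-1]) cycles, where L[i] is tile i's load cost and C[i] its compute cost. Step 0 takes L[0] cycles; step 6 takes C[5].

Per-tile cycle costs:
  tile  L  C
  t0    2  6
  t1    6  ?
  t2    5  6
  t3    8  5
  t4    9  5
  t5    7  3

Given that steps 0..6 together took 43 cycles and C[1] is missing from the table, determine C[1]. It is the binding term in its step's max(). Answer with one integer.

C[1] = 8

step 0: dur = L[0]=2 = 2
step 1: dur = max(L[1]=6, C[0]=6) = 6
step 2: dur = max(L[2]=5, C[1]=?) = C[1]  (unknown; binding)
step 3: dur = max(L[3]=8, C[2]=6) = 8
step 4: dur = max(L[4]=9, C[3]=5) = 9
step 5: dur = max(L[5]=7, C[4]=5) = 7
step 6: dur = C[5]=3 = 3
sum of known step durations = 35
dur[2] = total - known = 43 - 35 = 8
C[1] is the binding max in step 2, so C[1] = dur[2] = 8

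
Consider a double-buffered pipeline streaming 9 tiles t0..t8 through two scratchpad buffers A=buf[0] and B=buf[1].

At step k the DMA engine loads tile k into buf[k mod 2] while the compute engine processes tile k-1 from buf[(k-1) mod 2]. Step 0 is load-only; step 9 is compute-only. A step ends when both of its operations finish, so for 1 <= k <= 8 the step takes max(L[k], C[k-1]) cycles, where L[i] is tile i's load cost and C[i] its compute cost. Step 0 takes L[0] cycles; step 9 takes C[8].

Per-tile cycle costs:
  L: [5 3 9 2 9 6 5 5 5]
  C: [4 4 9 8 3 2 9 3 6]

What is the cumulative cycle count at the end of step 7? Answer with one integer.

end_cycle[7] = 56

k=0 load=t0/5c comp=- wait=5 total=5
k=1 load=t1/3c comp=t0/4c wait=4 total=9
k=2 load=t2/9c comp=t1/4c wait=9 total=18
k=3 load=t3/2c comp=t2/9c wait=9 total=27
k=4 load=t4/9c comp=t3/8c wait=9 total=36
k=5 load=t5/6c comp=t4/3c wait=6 total=42
k=6 load=t6/5c comp=t5/2c wait=5 total=47
k=7 load=t7/5c comp=t6/9c wait=9 total=56
k=8 load=t8/5c comp=t7/3c wait=5 total=61
k=9 load=- comp=t8/6c wait=6 total=67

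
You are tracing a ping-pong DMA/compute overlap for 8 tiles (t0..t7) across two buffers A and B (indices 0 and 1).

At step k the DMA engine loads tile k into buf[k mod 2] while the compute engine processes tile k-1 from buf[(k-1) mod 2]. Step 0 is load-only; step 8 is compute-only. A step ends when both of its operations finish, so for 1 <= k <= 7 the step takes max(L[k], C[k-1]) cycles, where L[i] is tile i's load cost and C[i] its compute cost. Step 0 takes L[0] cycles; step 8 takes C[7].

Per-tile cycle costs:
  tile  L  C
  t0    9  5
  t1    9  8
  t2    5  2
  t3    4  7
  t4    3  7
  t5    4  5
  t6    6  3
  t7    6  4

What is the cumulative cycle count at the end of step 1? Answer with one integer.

  0. 9=9c; end=9; A:t0 B:-
  1. max(9,5)=9c; end=18; A:t0 B:t1
  2. max(5,8)=8c; end=26; A:t2 B:t1
  3. max(4,2)=4c; end=30; A:t2 B:t3
  4. max(3,7)=7c; end=37; A:t4 B:t3
  5. max(4,7)=7c; end=44; A:t4 B:t5
  6. max(6,5)=6c; end=50; A:t6 B:t5
  7. max(6,3)=6c; end=56; A:t6 B:t7
  8. 4=4c; end=60; A:t6 B:t7

end_cycle[1] = 18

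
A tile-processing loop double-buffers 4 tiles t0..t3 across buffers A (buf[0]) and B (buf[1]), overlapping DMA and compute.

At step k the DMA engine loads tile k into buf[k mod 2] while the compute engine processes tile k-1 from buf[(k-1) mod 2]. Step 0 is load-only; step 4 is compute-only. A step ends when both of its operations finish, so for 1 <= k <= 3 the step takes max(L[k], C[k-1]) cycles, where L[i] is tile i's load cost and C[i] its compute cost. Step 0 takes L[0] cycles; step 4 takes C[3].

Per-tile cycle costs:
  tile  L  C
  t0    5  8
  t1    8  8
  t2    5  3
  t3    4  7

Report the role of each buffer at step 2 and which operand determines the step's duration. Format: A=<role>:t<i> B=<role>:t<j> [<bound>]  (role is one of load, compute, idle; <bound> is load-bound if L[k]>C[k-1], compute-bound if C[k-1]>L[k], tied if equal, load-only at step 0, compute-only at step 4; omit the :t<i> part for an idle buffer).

step 2: A=load:t2 B=compute:t1 [compute-bound]

[0] DMA t0→A (5c) ∥ CU idle ⇒ 5c, clock 5
[1] DMA t1→B (8c) ∥ CU A:t0 (8c) ⇒ 8c, clock 13
[2] DMA t2→A (5c) ∥ CU B:t1 (8c) ⇒ 8c, clock 21
[3] DMA t3→B (4c) ∥ CU A:t2 (3c) ⇒ 4c, clock 25
[4] DMA idle ∥ CU B:t3 (7c) ⇒ 7c, clock 32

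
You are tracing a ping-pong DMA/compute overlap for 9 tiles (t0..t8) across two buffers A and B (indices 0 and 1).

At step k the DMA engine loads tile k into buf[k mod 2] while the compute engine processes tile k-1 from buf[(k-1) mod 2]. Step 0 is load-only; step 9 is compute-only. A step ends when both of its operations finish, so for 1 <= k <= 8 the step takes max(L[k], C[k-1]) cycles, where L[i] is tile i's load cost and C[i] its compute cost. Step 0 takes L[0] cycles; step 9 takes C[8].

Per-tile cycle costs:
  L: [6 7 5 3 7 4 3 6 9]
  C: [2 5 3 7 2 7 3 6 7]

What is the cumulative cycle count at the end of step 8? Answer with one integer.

k=0 load=t0/6c comp=- wait=6 total=6
k=1 load=t1/7c comp=t0/2c wait=7 total=13
k=2 load=t2/5c comp=t1/5c wait=5 total=18
k=3 load=t3/3c comp=t2/3c wait=3 total=21
k=4 load=t4/7c comp=t3/7c wait=7 total=28
k=5 load=t5/4c comp=t4/2c wait=4 total=32
k=6 load=t6/3c comp=t5/7c wait=7 total=39
k=7 load=t7/6c comp=t6/3c wait=6 total=45
k=8 load=t8/9c comp=t7/6c wait=9 total=54
k=9 load=- comp=t8/7c wait=7 total=61

end_cycle[8] = 54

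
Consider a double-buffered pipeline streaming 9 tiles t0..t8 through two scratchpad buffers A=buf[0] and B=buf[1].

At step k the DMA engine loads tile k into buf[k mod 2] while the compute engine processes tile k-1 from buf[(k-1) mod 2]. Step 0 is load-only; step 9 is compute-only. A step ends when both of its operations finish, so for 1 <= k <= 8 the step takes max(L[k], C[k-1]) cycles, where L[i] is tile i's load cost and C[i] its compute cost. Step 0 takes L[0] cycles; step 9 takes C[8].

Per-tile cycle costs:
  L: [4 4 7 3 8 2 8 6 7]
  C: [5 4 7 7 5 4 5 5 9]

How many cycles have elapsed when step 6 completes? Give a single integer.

  0. 4=4c; end=4; A:t0 B:-
  1. max(4,5)=5c; end=9; A:t0 B:t1
  2. max(7,4)=7c; end=16; A:t2 B:t1
  3. max(3,7)=7c; end=23; A:t2 B:t3
  4. max(8,7)=8c; end=31; A:t4 B:t3
  5. max(2,5)=5c; end=36; A:t4 B:t5
  6. max(8,4)=8c; end=44; A:t6 B:t5
  7. max(6,5)=6c; end=50; A:t6 B:t7
  8. max(7,5)=7c; end=57; A:t8 B:t7
  9. 9=9c; end=66; A:t8 B:t7

end_cycle[6] = 44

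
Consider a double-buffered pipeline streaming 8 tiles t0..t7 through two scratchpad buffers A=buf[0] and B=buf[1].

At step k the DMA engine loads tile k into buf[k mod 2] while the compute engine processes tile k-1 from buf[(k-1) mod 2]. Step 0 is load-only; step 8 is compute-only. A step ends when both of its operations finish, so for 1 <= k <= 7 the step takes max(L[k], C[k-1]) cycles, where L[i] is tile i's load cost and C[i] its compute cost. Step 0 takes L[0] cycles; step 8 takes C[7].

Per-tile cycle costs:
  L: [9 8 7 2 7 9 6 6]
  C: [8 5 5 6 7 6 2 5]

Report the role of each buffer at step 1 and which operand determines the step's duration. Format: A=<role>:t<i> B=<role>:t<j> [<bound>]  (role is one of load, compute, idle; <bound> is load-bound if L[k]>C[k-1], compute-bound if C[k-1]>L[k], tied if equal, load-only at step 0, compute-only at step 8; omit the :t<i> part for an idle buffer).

step 1: A=compute:t0 B=load:t1 [tied]

[0] DMA t0→A (9c) ∥ CU idle ⇒ 9c, clock 9
[1] DMA t1→B (8c) ∥ CU A:t0 (8c) ⇒ 8c, clock 17
[2] DMA t2→A (7c) ∥ CU B:t1 (5c) ⇒ 7c, clock 24
[3] DMA t3→B (2c) ∥ CU A:t2 (5c) ⇒ 5c, clock 29
[4] DMA t4→A (7c) ∥ CU B:t3 (6c) ⇒ 7c, clock 36
[5] DMA t5→B (9c) ∥ CU A:t4 (7c) ⇒ 9c, clock 45
[6] DMA t6→A (6c) ∥ CU B:t5 (6c) ⇒ 6c, clock 51
[7] DMA t7→B (6c) ∥ CU A:t6 (2c) ⇒ 6c, clock 57
[8] DMA idle ∥ CU B:t7 (5c) ⇒ 5c, clock 62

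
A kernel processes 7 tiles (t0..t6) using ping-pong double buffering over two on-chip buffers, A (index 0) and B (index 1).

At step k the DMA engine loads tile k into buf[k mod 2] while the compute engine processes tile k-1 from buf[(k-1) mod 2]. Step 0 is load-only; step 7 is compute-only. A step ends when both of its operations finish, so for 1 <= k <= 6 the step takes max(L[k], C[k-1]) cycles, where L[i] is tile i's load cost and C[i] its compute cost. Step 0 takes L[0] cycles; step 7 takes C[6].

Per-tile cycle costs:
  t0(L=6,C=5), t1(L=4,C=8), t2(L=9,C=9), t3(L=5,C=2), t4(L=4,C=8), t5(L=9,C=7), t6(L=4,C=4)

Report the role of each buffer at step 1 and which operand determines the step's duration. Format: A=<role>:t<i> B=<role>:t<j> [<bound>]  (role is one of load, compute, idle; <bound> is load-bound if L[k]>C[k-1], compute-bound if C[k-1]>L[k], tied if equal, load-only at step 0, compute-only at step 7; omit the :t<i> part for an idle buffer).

step 1: A=compute:t0 B=load:t1 [compute-bound]

[0] DMA t0→A (6c) ∥ CU idle ⇒ 6c, clock 6
[1] DMA t1→B (4c) ∥ CU A:t0 (5c) ⇒ 5c, clock 11
[2] DMA t2→A (9c) ∥ CU B:t1 (8c) ⇒ 9c, clock 20
[3] DMA t3→B (5c) ∥ CU A:t2 (9c) ⇒ 9c, clock 29
[4] DMA t4→A (4c) ∥ CU B:t3 (2c) ⇒ 4c, clock 33
[5] DMA t5→B (9c) ∥ CU A:t4 (8c) ⇒ 9c, clock 42
[6] DMA t6→A (4c) ∥ CU B:t5 (7c) ⇒ 7c, clock 49
[7] DMA idle ∥ CU A:t6 (4c) ⇒ 4c, clock 53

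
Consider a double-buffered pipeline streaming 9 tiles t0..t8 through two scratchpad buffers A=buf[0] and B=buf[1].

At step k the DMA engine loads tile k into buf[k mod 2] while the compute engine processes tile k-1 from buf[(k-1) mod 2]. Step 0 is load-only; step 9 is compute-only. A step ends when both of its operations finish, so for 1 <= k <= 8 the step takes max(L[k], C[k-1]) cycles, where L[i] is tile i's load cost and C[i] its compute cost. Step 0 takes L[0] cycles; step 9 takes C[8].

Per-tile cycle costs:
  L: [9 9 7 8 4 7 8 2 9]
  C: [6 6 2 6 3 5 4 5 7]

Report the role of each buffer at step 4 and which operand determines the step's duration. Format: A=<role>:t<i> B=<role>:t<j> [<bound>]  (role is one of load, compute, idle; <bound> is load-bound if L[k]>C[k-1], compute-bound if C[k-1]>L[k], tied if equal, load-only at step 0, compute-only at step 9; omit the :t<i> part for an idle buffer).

[0] DMA t0→A (9c) ∥ CU idle ⇒ 9c, clock 9
[1] DMA t1→B (9c) ∥ CU A:t0 (6c) ⇒ 9c, clock 18
[2] DMA t2→A (7c) ∥ CU B:t1 (6c) ⇒ 7c, clock 25
[3] DMA t3→B (8c) ∥ CU A:t2 (2c) ⇒ 8c, clock 33
[4] DMA t4→A (4c) ∥ CU B:t3 (6c) ⇒ 6c, clock 39
[5] DMA t5→B (7c) ∥ CU A:t4 (3c) ⇒ 7c, clock 46
[6] DMA t6→A (8c) ∥ CU B:t5 (5c) ⇒ 8c, clock 54
[7] DMA t7→B (2c) ∥ CU A:t6 (4c) ⇒ 4c, clock 58
[8] DMA t8→A (9c) ∥ CU B:t7 (5c) ⇒ 9c, clock 67
[9] DMA idle ∥ CU A:t8 (7c) ⇒ 7c, clock 74

step 4: A=load:t4 B=compute:t3 [compute-bound]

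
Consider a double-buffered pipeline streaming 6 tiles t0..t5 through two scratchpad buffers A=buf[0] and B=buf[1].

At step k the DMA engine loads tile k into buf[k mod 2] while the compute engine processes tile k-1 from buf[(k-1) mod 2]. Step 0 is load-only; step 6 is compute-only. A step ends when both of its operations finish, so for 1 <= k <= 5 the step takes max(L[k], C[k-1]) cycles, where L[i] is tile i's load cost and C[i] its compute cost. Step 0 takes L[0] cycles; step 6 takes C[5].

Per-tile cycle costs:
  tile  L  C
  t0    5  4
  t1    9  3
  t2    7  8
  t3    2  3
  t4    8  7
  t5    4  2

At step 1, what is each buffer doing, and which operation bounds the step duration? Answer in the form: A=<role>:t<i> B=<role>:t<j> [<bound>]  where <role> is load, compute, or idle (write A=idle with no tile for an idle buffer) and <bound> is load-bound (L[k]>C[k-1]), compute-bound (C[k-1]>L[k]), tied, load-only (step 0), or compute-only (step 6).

step 1: A=compute:t0 B=load:t1 [load-bound]

step 0: L[0]=5 → dur=5, Σ=5 | A=load:t0 B=idle [load-only]
step 1: L[1]=9 C[0]=4 → dur=9, Σ=14 | A=compute:t0 B=load:t1 [load-bound]
step 2: L[2]=7 C[1]=3 → dur=7, Σ=21 | A=load:t2 B=compute:t1 [load-bound]
step 3: L[3]=2 C[2]=8 → dur=8, Σ=29 | A=compute:t2 B=load:t3 [compute-bound]
step 4: L[4]=8 C[3]=3 → dur=8, Σ=37 | A=load:t4 B=compute:t3 [load-bound]
step 5: L[5]=4 C[4]=7 → dur=7, Σ=44 | A=compute:t4 B=load:t5 [compute-bound]
step 6: C[5]=2 → dur=2, Σ=46 | A=idle B=compute:t5 [compute-only]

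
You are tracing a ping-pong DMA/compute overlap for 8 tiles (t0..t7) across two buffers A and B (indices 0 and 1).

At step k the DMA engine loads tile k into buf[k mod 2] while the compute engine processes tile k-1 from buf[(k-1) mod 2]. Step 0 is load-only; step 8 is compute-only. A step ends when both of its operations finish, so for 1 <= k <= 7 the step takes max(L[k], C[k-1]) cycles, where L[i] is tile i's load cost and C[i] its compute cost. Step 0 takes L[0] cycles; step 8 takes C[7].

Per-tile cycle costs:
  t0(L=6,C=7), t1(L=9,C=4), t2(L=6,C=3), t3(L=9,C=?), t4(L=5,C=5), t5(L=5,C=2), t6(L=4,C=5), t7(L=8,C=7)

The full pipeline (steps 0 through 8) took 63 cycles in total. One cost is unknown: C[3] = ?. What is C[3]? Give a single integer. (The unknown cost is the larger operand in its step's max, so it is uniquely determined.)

C[3] = 9

step 0: dur = L[0]=6 = 6
step 1: dur = max(L[1]=9, C[0]=7) = 9
step 2: dur = max(L[2]=6, C[1]=4) = 6
step 3: dur = max(L[3]=9, C[2]=3) = 9
step 4: dur = max(L[4]=5, C[3]=?) = C[3]  (unknown; binding)
step 5: dur = max(L[5]=5, C[4]=5) = 5
step 6: dur = max(L[6]=4, C[5]=2) = 4
step 7: dur = max(L[7]=8, C[6]=5) = 8
step 8: dur = C[7]=7 = 7
sum of known step durations = 54
dur[4] = total - known = 63 - 54 = 9
C[3] is the binding max in step 4, so C[3] = dur[4] = 9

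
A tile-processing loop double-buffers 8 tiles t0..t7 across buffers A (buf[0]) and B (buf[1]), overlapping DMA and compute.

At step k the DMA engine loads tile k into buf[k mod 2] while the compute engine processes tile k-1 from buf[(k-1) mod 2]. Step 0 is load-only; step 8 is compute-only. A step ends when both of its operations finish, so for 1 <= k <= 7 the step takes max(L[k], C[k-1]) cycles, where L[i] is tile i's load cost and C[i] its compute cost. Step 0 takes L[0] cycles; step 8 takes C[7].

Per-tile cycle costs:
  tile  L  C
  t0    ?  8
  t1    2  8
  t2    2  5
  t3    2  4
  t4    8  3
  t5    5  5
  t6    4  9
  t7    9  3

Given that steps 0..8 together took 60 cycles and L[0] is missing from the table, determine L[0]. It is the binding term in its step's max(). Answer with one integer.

step 0 = dur = L[0]=? = L[0]  (unknown; binding)
step 1 = dur = max(L[1]=2, C[0]=8) = 8
step 2 = dur = max(L[2]=2, C[1]=8) = 8
step 3 = dur = max(L[3]=2, C[2]=5) = 5
step 4 = dur = max(L[4]=8, C[3]=4) = 8
step 5 = dur = max(L[5]=5, C[4]=3) = 5
step 6 = dur = max(L[6]=4, C[5]=5) = 5
step 7 = dur = max(L[7]=9, C[6]=9) = 9
step 8 = dur = C[7]=3 = 3
sum of known step durations = 51
dur[0] = total - known = 60 - 51 = 9
L[0] is the binding max in step 0, so L[0] = dur[0] = 9

L[0] = 9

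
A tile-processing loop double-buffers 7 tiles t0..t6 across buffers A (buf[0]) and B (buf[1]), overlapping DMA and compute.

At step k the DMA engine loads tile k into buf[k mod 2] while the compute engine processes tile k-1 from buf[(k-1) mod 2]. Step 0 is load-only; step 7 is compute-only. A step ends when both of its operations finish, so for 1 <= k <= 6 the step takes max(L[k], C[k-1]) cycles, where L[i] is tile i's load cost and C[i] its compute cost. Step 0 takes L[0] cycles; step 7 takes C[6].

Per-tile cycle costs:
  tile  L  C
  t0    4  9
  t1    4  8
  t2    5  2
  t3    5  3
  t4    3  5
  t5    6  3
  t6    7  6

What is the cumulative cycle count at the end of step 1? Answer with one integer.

step 0: L[0]=4 → dur=4, Σ=4 | A=load:t0 B=idle [load-only]
step 1: L[1]=4 C[0]=9 → dur=9, Σ=13 | A=compute:t0 B=load:t1 [compute-bound]
step 2: L[2]=5 C[1]=8 → dur=8, Σ=21 | A=load:t2 B=compute:t1 [compute-bound]
step 3: L[3]=5 C[2]=2 → dur=5, Σ=26 | A=compute:t2 B=load:t3 [load-bound]
step 4: L[4]=3 C[3]=3 → dur=3, Σ=29 | A=load:t4 B=compute:t3 [tied]
step 5: L[5]=6 C[4]=5 → dur=6, Σ=35 | A=compute:t4 B=load:t5 [load-bound]
step 6: L[6]=7 C[5]=3 → dur=7, Σ=42 | A=load:t6 B=compute:t5 [load-bound]
step 7: C[6]=6 → dur=6, Σ=48 | A=compute:t6 B=idle [compute-only]

end_cycle[1] = 13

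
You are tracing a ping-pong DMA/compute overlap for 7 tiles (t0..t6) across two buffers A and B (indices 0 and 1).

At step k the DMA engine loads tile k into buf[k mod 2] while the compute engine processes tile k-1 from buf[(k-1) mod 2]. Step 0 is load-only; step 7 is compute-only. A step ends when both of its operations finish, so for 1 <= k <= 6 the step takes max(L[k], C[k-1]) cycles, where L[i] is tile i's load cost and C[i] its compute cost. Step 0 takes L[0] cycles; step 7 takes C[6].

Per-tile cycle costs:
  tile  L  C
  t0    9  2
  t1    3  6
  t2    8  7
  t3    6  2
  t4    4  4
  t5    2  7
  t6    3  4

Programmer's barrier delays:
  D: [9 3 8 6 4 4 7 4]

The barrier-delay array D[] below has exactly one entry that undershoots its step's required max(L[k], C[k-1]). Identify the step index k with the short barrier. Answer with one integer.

hazard at step 3

[0] required=L[0]=9=9 vs D=9 ok
[1] required=max(L[1]=3,C[0]=2)=3 vs D=3 ok
[2] required=max(L[2]=8,C[1]=6)=8 vs D=8 ok
[3] required=max(L[3]=6,C[2]=7)=7 vs D=6 SHORT
[4] required=max(L[4]=4,C[3]=2)=4 vs D=4 ok
[5] required=max(L[5]=2,C[4]=4)=4 vs D=4 ok
[6] required=max(L[6]=3,C[5]=7)=7 vs D=7 ok
[7] required=C[6]=4=4 vs D=4 ok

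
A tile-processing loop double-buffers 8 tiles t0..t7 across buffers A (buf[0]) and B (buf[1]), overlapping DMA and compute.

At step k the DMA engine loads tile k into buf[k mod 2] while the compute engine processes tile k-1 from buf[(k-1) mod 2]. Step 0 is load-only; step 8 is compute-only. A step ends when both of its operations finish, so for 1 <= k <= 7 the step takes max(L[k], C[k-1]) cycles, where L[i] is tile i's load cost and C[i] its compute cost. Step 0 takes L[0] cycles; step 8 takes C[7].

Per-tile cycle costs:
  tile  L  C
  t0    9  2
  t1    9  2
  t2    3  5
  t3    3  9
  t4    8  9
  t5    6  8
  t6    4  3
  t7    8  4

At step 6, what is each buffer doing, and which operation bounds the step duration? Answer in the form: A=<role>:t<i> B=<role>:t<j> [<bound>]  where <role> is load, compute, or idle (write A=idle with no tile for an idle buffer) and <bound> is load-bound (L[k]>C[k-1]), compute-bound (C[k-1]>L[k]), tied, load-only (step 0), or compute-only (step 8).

k=0 load=t0/9c comp=- wait=9 total=9
k=1 load=t1/9c comp=t0/2c wait=9 total=18
k=2 load=t2/3c comp=t1/2c wait=3 total=21
k=3 load=t3/3c comp=t2/5c wait=5 total=26
k=4 load=t4/8c comp=t3/9c wait=9 total=35
k=5 load=t5/6c comp=t4/9c wait=9 total=44
k=6 load=t6/4c comp=t5/8c wait=8 total=52
k=7 load=t7/8c comp=t6/3c wait=8 total=60
k=8 load=- comp=t7/4c wait=4 total=64

step 6: A=load:t6 B=compute:t5 [compute-bound]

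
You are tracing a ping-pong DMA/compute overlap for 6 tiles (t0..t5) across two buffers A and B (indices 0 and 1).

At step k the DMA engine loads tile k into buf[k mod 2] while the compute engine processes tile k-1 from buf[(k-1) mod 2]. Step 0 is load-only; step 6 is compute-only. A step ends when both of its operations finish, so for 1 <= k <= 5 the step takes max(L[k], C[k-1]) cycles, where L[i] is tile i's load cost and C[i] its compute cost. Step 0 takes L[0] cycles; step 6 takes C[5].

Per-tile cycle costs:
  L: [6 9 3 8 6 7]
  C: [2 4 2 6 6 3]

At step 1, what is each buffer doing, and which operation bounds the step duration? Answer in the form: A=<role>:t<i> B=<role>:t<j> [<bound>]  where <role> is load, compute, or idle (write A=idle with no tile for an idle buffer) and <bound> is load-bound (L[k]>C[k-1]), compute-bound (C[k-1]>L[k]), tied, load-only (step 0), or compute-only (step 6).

step 0: L[0]=6 → dur=6, Σ=6 | A=load:t0 B=idle [load-only]
step 1: L[1]=9 C[0]=2 → dur=9, Σ=15 | A=compute:t0 B=load:t1 [load-bound]
step 2: L[2]=3 C[1]=4 → dur=4, Σ=19 | A=load:t2 B=compute:t1 [compute-bound]
step 3: L[3]=8 C[2]=2 → dur=8, Σ=27 | A=compute:t2 B=load:t3 [load-bound]
step 4: L[4]=6 C[3]=6 → dur=6, Σ=33 | A=load:t4 B=compute:t3 [tied]
step 5: L[5]=7 C[4]=6 → dur=7, Σ=40 | A=compute:t4 B=load:t5 [load-bound]
step 6: C[5]=3 → dur=3, Σ=43 | A=idle B=compute:t5 [compute-only]

step 1: A=compute:t0 B=load:t1 [load-bound]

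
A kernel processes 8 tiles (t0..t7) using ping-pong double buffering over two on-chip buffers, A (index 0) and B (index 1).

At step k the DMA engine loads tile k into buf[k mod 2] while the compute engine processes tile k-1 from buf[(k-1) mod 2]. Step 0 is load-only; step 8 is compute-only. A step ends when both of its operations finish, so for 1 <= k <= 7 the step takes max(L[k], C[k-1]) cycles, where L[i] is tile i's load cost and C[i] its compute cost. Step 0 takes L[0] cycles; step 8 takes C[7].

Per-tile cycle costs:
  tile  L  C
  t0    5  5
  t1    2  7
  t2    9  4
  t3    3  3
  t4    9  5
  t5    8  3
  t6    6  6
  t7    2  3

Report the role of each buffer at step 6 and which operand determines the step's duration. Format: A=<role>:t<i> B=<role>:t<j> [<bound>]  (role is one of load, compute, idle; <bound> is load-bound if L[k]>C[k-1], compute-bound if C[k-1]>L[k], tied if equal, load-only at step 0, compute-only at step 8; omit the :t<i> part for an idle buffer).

  0. 5=5c; end=5; A:t0 B:-
  1. max(2,5)=5c; end=10; A:t0 B:t1
  2. max(9,7)=9c; end=19; A:t2 B:t1
  3. max(3,4)=4c; end=23; A:t2 B:t3
  4. max(9,3)=9c; end=32; A:t4 B:t3
  5. max(8,5)=8c; end=40; A:t4 B:t5
  6. max(6,3)=6c; end=46; A:t6 B:t5
  7. max(2,6)=6c; end=52; A:t6 B:t7
  8. 3=3c; end=55; A:t6 B:t7

step 6: A=load:t6 B=compute:t5 [load-bound]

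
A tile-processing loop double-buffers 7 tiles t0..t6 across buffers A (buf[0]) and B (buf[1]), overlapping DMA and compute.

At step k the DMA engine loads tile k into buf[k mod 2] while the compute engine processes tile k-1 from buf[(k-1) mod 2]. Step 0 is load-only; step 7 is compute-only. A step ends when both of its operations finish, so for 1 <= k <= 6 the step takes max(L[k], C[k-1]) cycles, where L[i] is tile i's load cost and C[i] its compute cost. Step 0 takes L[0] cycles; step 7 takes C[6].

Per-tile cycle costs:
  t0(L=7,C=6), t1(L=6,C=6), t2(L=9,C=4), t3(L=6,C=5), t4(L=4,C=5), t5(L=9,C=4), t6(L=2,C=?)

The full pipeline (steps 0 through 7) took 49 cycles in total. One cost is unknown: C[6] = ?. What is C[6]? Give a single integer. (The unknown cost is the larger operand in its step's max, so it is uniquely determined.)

step 0: dur = L[0]=7 = 7
step 1: dur = max(L[1]=6, C[0]=6) = 6
step 2: dur = max(L[2]=9, C[1]=6) = 9
step 3: dur = max(L[3]=6, C[2]=4) = 6
step 4: dur = max(L[4]=4, C[3]=5) = 5
step 5: dur = max(L[5]=9, C[4]=5) = 9
step 6: dur = max(L[6]=2, C[5]=4) = 4
step 7: dur = C[6]=? = C[6]  (unknown; binding)
sum of known step durations = 46
dur[7] = total - known = 49 - 46 = 3
C[6] is the binding max in step 7, so C[6] = dur[7] = 3

C[6] = 3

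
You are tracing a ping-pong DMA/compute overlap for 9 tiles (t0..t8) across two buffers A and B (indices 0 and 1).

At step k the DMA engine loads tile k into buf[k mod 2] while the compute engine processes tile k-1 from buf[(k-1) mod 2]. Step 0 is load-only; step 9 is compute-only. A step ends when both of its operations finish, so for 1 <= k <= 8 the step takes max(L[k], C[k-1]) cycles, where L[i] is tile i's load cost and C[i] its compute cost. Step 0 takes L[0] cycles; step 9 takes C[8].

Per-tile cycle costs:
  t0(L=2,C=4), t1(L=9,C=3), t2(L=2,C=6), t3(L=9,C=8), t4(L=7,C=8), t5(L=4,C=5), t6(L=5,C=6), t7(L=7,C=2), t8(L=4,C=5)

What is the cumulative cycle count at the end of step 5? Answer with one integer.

end_cycle[5] = 39

k=0 load=t0/2c comp=- wait=2 total=2
k=1 load=t1/9c comp=t0/4c wait=9 total=11
k=2 load=t2/2c comp=t1/3c wait=3 total=14
k=3 load=t3/9c comp=t2/6c wait=9 total=23
k=4 load=t4/7c comp=t3/8c wait=8 total=31
k=5 load=t5/4c comp=t4/8c wait=8 total=39
k=6 load=t6/5c comp=t5/5c wait=5 total=44
k=7 load=t7/7c comp=t6/6c wait=7 total=51
k=8 load=t8/4c comp=t7/2c wait=4 total=55
k=9 load=- comp=t8/5c wait=5 total=60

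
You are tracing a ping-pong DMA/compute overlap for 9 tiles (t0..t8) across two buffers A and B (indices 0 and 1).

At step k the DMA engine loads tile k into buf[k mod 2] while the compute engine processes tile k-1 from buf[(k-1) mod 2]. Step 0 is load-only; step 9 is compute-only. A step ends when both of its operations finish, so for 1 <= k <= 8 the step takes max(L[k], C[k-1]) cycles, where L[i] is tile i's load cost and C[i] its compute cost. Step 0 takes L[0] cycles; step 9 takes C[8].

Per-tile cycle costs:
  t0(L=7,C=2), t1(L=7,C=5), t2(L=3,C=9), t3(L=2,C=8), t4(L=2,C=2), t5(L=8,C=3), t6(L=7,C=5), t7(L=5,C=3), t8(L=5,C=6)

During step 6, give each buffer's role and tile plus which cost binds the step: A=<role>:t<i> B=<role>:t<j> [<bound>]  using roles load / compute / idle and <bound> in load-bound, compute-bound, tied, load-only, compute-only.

  0. 7=7c; end=7; A:t0 B:-
  1. max(7,2)=7c; end=14; A:t0 B:t1
  2. max(3,5)=5c; end=19; A:t2 B:t1
  3. max(2,9)=9c; end=28; A:t2 B:t3
  4. max(2,8)=8c; end=36; A:t4 B:t3
  5. max(8,2)=8c; end=44; A:t4 B:t5
  6. max(7,3)=7c; end=51; A:t6 B:t5
  7. max(5,5)=5c; end=56; A:t6 B:t7
  8. max(5,3)=5c; end=61; A:t8 B:t7
  9. 6=6c; end=67; A:t8 B:t7

step 6: A=load:t6 B=compute:t5 [load-bound]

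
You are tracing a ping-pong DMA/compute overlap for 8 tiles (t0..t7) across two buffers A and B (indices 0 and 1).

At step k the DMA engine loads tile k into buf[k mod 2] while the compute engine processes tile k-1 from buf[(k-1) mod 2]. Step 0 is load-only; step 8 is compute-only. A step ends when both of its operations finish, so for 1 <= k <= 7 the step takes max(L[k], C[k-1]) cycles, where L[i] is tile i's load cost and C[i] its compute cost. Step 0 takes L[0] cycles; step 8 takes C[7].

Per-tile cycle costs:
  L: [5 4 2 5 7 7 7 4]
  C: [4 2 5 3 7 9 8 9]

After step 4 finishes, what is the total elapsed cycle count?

step 0: L[0]=5 → dur=5, Σ=5 | A=load:t0 B=idle [load-only]
step 1: L[1]=4 C[0]=4 → dur=4, Σ=9 | A=compute:t0 B=load:t1 [tied]
step 2: L[2]=2 C[1]=2 → dur=2, Σ=11 | A=load:t2 B=compute:t1 [tied]
step 3: L[3]=5 C[2]=5 → dur=5, Σ=16 | A=compute:t2 B=load:t3 [tied]
step 4: L[4]=7 C[3]=3 → dur=7, Σ=23 | A=load:t4 B=compute:t3 [load-bound]
step 5: L[5]=7 C[4]=7 → dur=7, Σ=30 | A=compute:t4 B=load:t5 [tied]
step 6: L[6]=7 C[5]=9 → dur=9, Σ=39 | A=load:t6 B=compute:t5 [compute-bound]
step 7: L[7]=4 C[6]=8 → dur=8, Σ=47 | A=compute:t6 B=load:t7 [compute-bound]
step 8: C[7]=9 → dur=9, Σ=56 | A=idle B=compute:t7 [compute-only]

end_cycle[4] = 23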